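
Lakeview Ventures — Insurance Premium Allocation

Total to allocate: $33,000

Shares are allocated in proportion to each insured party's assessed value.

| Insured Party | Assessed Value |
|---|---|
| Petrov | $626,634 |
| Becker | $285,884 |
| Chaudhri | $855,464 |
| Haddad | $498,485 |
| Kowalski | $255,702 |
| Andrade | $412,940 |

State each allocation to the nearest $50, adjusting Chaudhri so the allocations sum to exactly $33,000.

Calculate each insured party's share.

Sum of assessed value: 2,935,109.
Pro-rata amounts: Petrov 626,634/2,935,109 × $33,000 = 7,045.37; Becker 285,884/2,935,109 × $33,000 = 3,214.25; Chaudhri 855,464/2,935,109 × $33,000 = 9,618.15; Haddad 498,485/2,935,109 × $33,000 = 5,604.56; Kowalski 255,702/2,935,109 × $33,000 = 2,874.91; Andrade 412,940/2,935,109 × $33,000 = 4,642.76.
Rounded to nearest $50: Petrov $7,050; Becker $3,200; Chaudhri $9,600; Haddad $5,600; Kowalski $2,850; Andrade $4,650. Sum = $32,950.
Difference $33,000 − $32,950 = +$50 applied to Chaudhri: Chaudhri becomes $9,650.

Petrov: $7,050 · Becker: $3,200 · Chaudhri: $9,650 · Haddad: $5,600 · Kowalski: $2,850 · Andrade: $4,650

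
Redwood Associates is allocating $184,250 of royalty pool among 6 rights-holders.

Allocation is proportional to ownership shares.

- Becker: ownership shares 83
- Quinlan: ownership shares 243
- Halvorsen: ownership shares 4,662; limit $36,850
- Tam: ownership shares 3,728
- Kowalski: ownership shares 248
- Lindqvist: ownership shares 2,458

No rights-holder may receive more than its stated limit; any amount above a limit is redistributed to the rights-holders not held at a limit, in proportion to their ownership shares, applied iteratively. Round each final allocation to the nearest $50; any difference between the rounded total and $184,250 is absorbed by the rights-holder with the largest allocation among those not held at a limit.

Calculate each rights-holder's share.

Becker: $1,800; Quinlan: $5,300; Halvorsen: $36,850; Tam: $81,300; Kowalski: $5,400; Lindqvist: $53,600

Total ownership shares = 11,422.
Unconstrained shares: Becker 1,338.89; Quinlan 3,919.87; Halvorsen 75,203.42; Tam 60,136.93; Kowalski 4,000.53; Lindqvist 39,650.37.
Held at cap: Halvorsen ($36,850); remaining pool $147,400 reallocated over remaining ownership shares 6,760.
Remaining shares: Becker 1,809.79 → $1,800; Quinlan 5,298.55 → $5,300; Tam 81,288.05 → $81,300; Kowalski 5,407.57 → $5,400; Lindqvist 53,596.04 → $53,600.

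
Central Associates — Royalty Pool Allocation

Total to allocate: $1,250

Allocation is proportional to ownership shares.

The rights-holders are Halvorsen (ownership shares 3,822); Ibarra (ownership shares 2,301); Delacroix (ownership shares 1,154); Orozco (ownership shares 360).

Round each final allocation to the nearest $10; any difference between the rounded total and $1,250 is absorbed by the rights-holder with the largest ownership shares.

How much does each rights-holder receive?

Sum of ownership shares: 7,637.
Unrounded shares: Halvorsen 3,822/7,637 × $1,250 = 625.57; Ibarra 2,301/7,637 × $1,250 = 376.62; Delacroix 1,154/7,637 × $1,250 = 188.88; Orozco 360/7,637 × $1,250 = 58.92.
Rounded to nearest $10: Halvorsen $630; Ibarra $380; Delacroix $190; Orozco $60. Sum = $1,260.
Difference $1,250 − $1,260 = −$10 applied to largest ownership shares (Halvorsen): Halvorsen becomes $620.

Halvorsen: $620 · Ibarra: $380 · Delacroix: $190 · Orozco: $60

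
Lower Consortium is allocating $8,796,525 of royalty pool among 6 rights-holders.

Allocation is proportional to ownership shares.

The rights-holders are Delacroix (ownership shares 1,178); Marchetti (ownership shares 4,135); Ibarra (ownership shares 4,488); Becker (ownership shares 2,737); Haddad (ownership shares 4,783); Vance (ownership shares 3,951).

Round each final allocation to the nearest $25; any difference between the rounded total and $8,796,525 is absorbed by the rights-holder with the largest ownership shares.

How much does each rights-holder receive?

Sum of ownership shares: 1,178 + 4,135 + 4,488 + 2,737 + 4,783 + 3,951 = 21,272.
Unrounded shares: Delacroix 487,133.62; Marchetti 1,709,930.00; Ibarra 1,855,904.67; Becker 1,131,820.65; Haddad 1,977,894.84; Vance 1,633,841.21.
After rounding ($25): Delacroix $487,125; Marchetti $1,709,925; Ibarra $1,855,900; Becker $1,131,825; Haddad $1,977,900; Vance $1,633,850. Sum = $8,796,525.
No rounding difference to absorb.

Delacroix: $487,125 · Marchetti: $1,709,925 · Ibarra: $1,855,900 · Becker: $1,131,825 · Haddad: $1,977,900 · Vance: $1,633,850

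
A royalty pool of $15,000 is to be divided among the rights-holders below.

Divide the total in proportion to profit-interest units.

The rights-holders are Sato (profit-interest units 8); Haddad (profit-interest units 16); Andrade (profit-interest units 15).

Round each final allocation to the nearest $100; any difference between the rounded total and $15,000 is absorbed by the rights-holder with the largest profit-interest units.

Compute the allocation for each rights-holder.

Sum of profit-interest units: 39.
Pro-rata amounts: Sato 8/39 × $15,000 = 3,076.92; Haddad 16/39 × $15,000 = 6,153.85; Andrade 15/39 × $15,000 = 5,769.23.
After rounding ($100): Sato $3,100; Haddad $6,200; Andrade $5,800. Sum = $15,100.
Difference $15,000 − $15,100 = −$100 applied to largest profit-interest units (Haddad): Haddad becomes $6,100.

Sato: $3,100; Haddad: $6,100; Andrade: $5,800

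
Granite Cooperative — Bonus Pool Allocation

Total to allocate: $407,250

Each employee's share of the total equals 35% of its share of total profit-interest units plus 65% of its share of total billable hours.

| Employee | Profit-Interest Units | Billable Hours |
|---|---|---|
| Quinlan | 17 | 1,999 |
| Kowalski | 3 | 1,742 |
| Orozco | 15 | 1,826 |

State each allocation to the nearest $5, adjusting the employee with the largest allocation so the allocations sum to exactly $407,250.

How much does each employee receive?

Quinlan: $164,285 · Kowalski: $95,050 · Orozco: $147,915

Totals — profit-interest units 35, billable hours 5,567.
Combined weights (35% profit-interest units + 65% billable hours): Quinlan 0.4034; Kowalski 0.2334; Orozco 0.3632.
Raw shares: Quinlan 164,285.54; Kowalski 95,050.12; Orozco 147,914.34.
After rounding ($5): Quinlan $164,285; Kowalski $95,050; Orozco $147,915. Sum = $407,250.
Rounded total matches; no reconciliation needed.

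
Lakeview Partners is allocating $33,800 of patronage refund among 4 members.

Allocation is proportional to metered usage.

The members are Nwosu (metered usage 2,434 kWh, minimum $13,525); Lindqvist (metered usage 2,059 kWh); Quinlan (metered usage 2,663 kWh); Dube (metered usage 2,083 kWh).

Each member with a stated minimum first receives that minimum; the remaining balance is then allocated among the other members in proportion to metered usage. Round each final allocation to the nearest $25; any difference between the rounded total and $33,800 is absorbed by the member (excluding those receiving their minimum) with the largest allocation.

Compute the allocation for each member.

Nwosu: $13,525 · Lindqvist: $6,125 · Quinlan: $7,950 · Dube: $6,200

Minimums first: Nwosu $13,525. Balance $20,275.
Balance split over remaining metered usage 6,805: Lindqvist 6,134.64 → $6,125; Quinlan 7,934.21 → $7,925; Dube 6,206.15 → $6,200.
Rounding difference +$25 applied to Quinlan → $7,950.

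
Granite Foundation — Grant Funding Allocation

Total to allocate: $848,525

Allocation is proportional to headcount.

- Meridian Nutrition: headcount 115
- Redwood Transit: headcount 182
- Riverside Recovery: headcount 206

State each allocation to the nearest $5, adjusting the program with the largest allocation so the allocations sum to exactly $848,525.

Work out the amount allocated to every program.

Combined headcount = 503.
Unrounded shares: Meridian Nutrition 115/503 × $848,525 = 193,996.77; Redwood Transit 182/503 × $848,525 = 307,020.97; Riverside Recovery 206/503 × $848,525 = 347,507.26.
At nearest $5: Meridian Nutrition $193,995; Redwood Transit $307,020; Riverside Recovery $347,505. Sum = $848,520.
Difference $848,525 − $848,520 = +$5 applied to largest allocation (Riverside Recovery): Riverside Recovery becomes $347,510.

Meridian Nutrition: $193,995 · Redwood Transit: $307,020 · Riverside Recovery: $347,510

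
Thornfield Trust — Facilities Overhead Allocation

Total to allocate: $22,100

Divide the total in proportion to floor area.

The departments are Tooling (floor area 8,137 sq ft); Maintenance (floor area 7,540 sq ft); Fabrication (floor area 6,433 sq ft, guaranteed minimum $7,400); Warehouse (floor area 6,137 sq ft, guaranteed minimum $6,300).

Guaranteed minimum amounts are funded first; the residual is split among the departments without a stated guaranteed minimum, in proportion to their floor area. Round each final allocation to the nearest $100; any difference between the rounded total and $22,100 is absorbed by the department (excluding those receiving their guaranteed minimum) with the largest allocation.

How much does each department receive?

Tooling: $4,400 | Maintenance: $4,000 | Fabrication: $7,400 | Warehouse: $6,300

Fund the minimums — Fabrication $7,400; Warehouse $6,300. Residual $8,400.
Residual split over remaining floor area 15,677: Tooling 4,359.94 → $4,400; Maintenance 4,040.06 → $4,000.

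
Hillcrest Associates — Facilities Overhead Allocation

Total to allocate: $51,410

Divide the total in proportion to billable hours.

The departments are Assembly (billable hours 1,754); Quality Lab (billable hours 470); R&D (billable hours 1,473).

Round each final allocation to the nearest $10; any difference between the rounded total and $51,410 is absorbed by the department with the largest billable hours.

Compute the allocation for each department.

Assembly: $24,390 | Quality Lab: $6,540 | R&D: $20,480

Total billable hours = 1,754 + 470 + 1,473 = 3,697.
Pro-rata amounts: Assembly 24,390.90; Quality Lab 6,535.76; R&D 20,483.35.
At nearest $10: Assembly $24,390; Quality Lab $6,540; R&D $20,480. Sum = $51,410.
No rounding difference to absorb.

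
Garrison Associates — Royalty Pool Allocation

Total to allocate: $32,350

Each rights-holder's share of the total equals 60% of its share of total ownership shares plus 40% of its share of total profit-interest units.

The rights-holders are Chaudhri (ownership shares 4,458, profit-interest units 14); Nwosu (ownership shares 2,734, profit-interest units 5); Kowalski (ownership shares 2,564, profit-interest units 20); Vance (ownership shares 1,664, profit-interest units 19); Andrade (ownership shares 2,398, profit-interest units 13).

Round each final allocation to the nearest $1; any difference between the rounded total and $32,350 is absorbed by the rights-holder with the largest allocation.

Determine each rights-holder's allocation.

Ownership shares total 13,818; profit-interest units total 71.
Composite weights (60% ownership shares + 40% profit-interest units): Chaudhri 0.2724; Nwosu 0.1469; Kowalski 0.2240; Vance 0.1793; Andrade 0.1774.
Raw shares: Chaudhri 8,813.66; Nwosu 4,751.69; Kowalski 7,246.69; Vance 5,800.22; Andrade 5,737.74.
At nearest $1: Chaudhri $8,814; Nwosu $4,752; Kowalski $7,247; Vance $5,800; Andrade $5,738. Sum = $32,351.
Difference $32,350 − $32,351 = −$1 applied to largest allocation (Chaudhri): Chaudhri becomes $8,813.

Chaudhri: $8,813 | Nwosu: $4,752 | Kowalski: $7,247 | Vance: $5,800 | Andrade: $5,738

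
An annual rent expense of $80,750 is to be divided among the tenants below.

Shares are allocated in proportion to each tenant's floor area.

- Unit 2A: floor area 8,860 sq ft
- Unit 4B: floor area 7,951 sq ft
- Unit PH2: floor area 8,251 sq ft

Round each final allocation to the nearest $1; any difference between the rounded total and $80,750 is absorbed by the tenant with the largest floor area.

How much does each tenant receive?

Floor area total: 8,860 + 7,951 + 8,251 = 25,062.
Pro-rata amounts: Unit 2A 28,547.00; Unit 4B 25,618.20; Unit PH2 26,584.80.
At nearest $1: Unit 2A $28,547; Unit 4B $25,618; Unit PH2 $26,585. Sum = $80,750.
No rounding difference to absorb.

Unit 2A: $28,547; Unit 4B: $25,618; Unit PH2: $26,585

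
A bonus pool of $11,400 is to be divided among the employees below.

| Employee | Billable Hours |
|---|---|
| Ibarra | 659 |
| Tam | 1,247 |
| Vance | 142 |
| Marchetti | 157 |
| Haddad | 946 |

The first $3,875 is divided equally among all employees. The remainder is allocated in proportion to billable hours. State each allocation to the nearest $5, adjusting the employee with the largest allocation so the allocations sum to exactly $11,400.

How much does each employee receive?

Equal tier: $3,875 ÷ 5 = $775 apiece.
Remainder $7,525 by billable hours (total 3,151): Ibarra 1,573.78 → $1,575; Tam 2,978.00 → $2,980; Vance 339.11 → $340; Marchetti 374.94 → $375; Haddad 2,259.17 → $2,260.
Rounding difference −$5 on remainder applied to Tam.
Totals: Ibarra $775 + $1,575 = $2,350; Tam $775 + $2,975 = $3,750; Vance $775 + $340 = $1,115; Marchetti $775 + $375 = $1,150; Haddad $775 + $2,260 = $3,035.

Ibarra: $2,350 · Tam: $3,750 · Vance: $1,115 · Marchetti: $1,150 · Haddad: $3,035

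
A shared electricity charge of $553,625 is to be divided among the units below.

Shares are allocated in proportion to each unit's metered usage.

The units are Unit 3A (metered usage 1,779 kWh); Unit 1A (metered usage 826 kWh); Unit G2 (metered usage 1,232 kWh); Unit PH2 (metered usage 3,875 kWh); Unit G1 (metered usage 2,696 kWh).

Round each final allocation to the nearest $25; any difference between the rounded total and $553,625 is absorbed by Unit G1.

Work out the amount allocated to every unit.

Metered usage total: 10,408.
Pro-rata amounts: Unit 3A 1,779/10,408 × $553,625 = 94,629.02; Unit 1A 826/10,408 × $553,625 = 43,936.80; Unit G2 1,232/10,408 × $553,625 = 65,532.86; Unit PH2 3,875/10,408 × $553,625 = 206,119.99; Unit G1 2,696/10,408 × $553,625 = 143,406.32.
After rounding ($25): Unit 3A $94,625; Unit 1A $43,925; Unit G2 $65,525; Unit PH2 $206,125; Unit G1 $143,400. Sum = $553,600.
Difference $553,625 − $553,600 = +$25 applied to Unit G1: Unit G1 becomes $143,425.

Unit 3A: $94,625 | Unit 1A: $43,925 | Unit G2: $65,525 | Unit PH2: $206,125 | Unit G1: $143,425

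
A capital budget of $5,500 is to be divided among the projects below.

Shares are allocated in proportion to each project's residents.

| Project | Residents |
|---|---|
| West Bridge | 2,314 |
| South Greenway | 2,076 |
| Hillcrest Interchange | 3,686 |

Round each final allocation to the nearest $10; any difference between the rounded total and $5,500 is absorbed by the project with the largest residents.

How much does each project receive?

West Bridge: $1,580; South Greenway: $1,410; Hillcrest Interchange: $2,510

Combined residents = 2,314 + 2,076 + 3,686 = 8,076.
Unrounded shares: West Bridge 1,575.90; South Greenway 1,413.82; Hillcrest Interchange 2,510.28.
Rounded to nearest $10: West Bridge $1,580; South Greenway $1,410; Hillcrest Interchange $2,510. Sum = $5,500.
Rounded total matches; no reconciliation needed.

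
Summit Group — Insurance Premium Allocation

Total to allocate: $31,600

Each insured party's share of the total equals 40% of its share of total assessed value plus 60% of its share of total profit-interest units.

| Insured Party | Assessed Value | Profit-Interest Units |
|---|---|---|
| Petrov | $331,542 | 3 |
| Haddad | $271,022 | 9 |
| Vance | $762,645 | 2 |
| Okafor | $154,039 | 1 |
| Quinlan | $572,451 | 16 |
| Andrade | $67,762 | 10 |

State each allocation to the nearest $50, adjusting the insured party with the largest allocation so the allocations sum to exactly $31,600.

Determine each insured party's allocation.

Assessed value total 2,159,461; profit-interest units total 41.
Composite weights (40% assessed value + 60% profit-interest units): Petrov 0.1053; Haddad 0.1819; Vance 0.1705; Okafor 0.0432; Quinlan 0.3402; Andrade 0.1589.
Pro-rata amounts: Petrov 3,327.94; Haddad 5,748.33; Vance 5,388.88; Okafor 1,364.08; Quinlan 10,749.76; Andrade 5,021.02.
Rounded to nearest $50: Petrov $3,350; Haddad $5,750; Vance $5,400; Okafor $1,350; Quinlan $10,750; Andrade $5,000. Sum = $31,600.
Rounded total matches; no reconciliation needed.

Petrov: $3,350 | Haddad: $5,750 | Vance: $5,400 | Okafor: $1,350 | Quinlan: $10,750 | Andrade: $5,000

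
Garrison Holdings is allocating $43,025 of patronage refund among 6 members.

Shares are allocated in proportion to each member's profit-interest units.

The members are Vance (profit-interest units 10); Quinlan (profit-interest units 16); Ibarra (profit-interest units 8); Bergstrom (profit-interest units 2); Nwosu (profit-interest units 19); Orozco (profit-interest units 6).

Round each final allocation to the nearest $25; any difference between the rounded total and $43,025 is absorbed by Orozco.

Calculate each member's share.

Vance: $7,050; Quinlan: $11,275; Ibarra: $5,650; Bergstrom: $1,400; Nwosu: $13,400; Orozco: $4,250

Total profit-interest units = 61.
Pro-rata amounts: Vance 10/61 × $43,025 = 7,053.28; Quinlan 16/61 × $43,025 = 11,285.25; Ibarra 8/61 × $43,025 = 5,642.62; Bergstrom 2/61 × $43,025 = 1,410.66; Nwosu 19/61 × $43,025 = 13,401.23; Orozco 6/61 × $43,025 = 4,231.97.
After rounding ($25): Vance $7,050; Quinlan $11,275; Ibarra $5,650; Bergstrom $1,400; Nwosu $13,400; Orozco $4,225. Sum = $43,000.
Difference $43,025 − $43,000 = +$25 applied to Orozco: Orozco becomes $4,250.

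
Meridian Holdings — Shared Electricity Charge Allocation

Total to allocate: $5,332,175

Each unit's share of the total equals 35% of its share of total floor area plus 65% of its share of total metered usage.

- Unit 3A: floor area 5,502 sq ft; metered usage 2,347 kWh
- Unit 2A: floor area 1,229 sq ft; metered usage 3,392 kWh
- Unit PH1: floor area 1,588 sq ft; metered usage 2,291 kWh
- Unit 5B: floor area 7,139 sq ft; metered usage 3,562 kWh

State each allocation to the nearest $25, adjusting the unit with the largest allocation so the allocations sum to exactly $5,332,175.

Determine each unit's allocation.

Floor area total 15,458; metered usage total 11,592.
Composite weights (35% floor area + 65% metered usage): Unit 3A 0.2562; Unit 2A 0.2180; Unit PH1 0.1644; Unit 5B 0.3614.
Raw shares: Unit 3A 1,365,996.40; Unit 2A 1,162,558.94; Unit PH1 876,711.35; Unit 5B 1,926,908.32.
Rounded to nearest $25: Unit 3A $1,366,000; Unit 2A $1,162,550; Unit PH1 $876,700; Unit 5B $1,926,900. Sum = $5,332,150.
Difference $5,332,175 − $5,332,150 = +$25 applied to largest allocation (Unit 5B): Unit 5B becomes $1,926,925.

Unit 3A: $1,366,000 | Unit 2A: $1,162,550 | Unit PH1: $876,700 | Unit 5B: $1,926,925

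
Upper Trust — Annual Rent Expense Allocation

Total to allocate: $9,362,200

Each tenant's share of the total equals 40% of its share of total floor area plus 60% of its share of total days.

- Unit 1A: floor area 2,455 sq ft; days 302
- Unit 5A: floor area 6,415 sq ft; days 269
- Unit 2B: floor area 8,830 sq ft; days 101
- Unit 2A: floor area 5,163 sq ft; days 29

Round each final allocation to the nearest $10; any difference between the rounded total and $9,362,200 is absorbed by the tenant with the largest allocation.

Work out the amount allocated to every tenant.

Unit 1A: $2,822,140; Unit 5A: $3,206,320; Unit 2B: $2,255,670; Unit 2A: $1,078,070

Floor area total 22,863; days total 701.
Blended shares (40% floor area + 60% days): Unit 1A 0.3014; Unit 5A 0.3425; Unit 2B 0.2409; Unit 2A 0.1152.
Pro-rata amounts: Unit 1A 2,822,135.65; Unit 5A 3,206,331.16; Unit 2B 2,255,666.16; Unit 2A 1,078,067.03.
Rounded to nearest $10: Unit 1A $2,822,140; Unit 5A $3,206,330; Unit 2B $2,255,670; Unit 2A $1,078,070. Sum = $9,362,210.
Difference $9,362,200 − $9,362,210 = −$10 applied to largest allocation (Unit 5A): Unit 5A becomes $3,206,320.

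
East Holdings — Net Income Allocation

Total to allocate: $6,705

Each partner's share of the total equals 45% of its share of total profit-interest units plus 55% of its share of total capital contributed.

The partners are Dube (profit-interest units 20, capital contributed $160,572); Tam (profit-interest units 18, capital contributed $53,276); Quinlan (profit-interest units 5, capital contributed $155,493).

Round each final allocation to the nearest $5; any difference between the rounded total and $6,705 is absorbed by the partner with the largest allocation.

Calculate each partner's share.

Dube: $3,005; Tam: $1,795; Quinlan: $1,905

Profit-interest units total 43; capital contributed total 369,341.
Composite weights (45% profit-interest units + 55% capital contributed): Dube 0.4484; Tam 0.2677; Quinlan 0.2839.
Unrounded shares: Dube 3,006.63; Tam 1,794.98; Quinlan 1,903.39.
At nearest $5: Dube $3,005; Tam $1,795; Quinlan $1,905. Sum = $6,705.
Rounded total matches; no reconciliation needed.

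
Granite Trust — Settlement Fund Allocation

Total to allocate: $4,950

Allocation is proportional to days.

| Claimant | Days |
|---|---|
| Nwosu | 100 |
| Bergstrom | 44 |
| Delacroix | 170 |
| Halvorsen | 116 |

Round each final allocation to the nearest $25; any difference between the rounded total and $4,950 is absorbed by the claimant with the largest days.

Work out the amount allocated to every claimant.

Nwosu: $1,150; Bergstrom: $500; Delacroix: $1,975; Halvorsen: $1,325

Days total: 430.
Proportional shares: Nwosu 100/430 × $4,950 = 1,151.16; Bergstrom 44/430 × $4,950 = 506.51; Delacroix 170/430 × $4,950 = 1,956.98; Halvorsen 116/430 × $4,950 = 1,335.35.
After rounding ($25): Nwosu $1,150; Bergstrom $500; Delacroix $1,950; Halvorsen $1,325. Sum = $4,925.
Difference $4,950 − $4,925 = +$25 applied to largest days (Delacroix): Delacroix becomes $1,975.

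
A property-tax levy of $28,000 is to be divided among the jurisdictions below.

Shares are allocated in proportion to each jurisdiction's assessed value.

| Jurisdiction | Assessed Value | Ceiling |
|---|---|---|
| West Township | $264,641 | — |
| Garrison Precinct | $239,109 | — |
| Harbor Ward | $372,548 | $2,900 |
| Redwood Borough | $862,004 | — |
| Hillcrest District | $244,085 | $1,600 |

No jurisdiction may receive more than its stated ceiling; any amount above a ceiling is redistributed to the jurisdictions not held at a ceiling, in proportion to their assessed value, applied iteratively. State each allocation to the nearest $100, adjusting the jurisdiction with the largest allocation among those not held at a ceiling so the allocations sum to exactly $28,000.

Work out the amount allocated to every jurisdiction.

Total assessed value = 1,982,387.
Unconstrained shares: West Township 3,737.89; Garrison Precinct 3,377.27; Harbor Ward 5,262.01; Redwood Borough 12,175.28; Hillcrest District 3,447.55.
Held at cap: Harbor Ward ($2,900), Hillcrest District ($1,600); residual $23,500 reallocated over remaining assessed value 1,365,754.
Shares after redistribution: West Township 4,553.58 → $4,600; Garrison Precinct 4,114.26 → $4,100; Redwood Borough 14,832.17 → $14,800.

West Township: $4,600 · Garrison Precinct: $4,100 · Harbor Ward: $2,900 · Redwood Borough: $14,800 · Hillcrest District: $1,600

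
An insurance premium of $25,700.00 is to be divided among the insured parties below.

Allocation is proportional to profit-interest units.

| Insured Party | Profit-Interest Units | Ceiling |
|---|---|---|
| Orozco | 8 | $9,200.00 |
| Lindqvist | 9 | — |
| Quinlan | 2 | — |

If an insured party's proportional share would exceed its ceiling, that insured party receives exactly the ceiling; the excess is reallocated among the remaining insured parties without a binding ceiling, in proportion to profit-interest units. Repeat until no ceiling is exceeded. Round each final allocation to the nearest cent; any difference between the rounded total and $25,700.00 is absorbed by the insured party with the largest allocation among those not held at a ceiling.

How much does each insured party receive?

Orozco: $9,200.00 | Lindqvist: $13,500.00 | Quinlan: $3,000.00

Profit-interest units total: 19.
Unconstrained shares: Orozco 10,821.0526; Lindqvist 12,173.6842; Quinlan 2,705.2632.
Capped: Orozco ($9,200.00); balance $16,500.00 reallocated over remaining profit-interest units 11.
Remaining shares: Lindqvist 13,500.0000 → $13,500.00; Quinlan 3,000.0000 → $3,000.00.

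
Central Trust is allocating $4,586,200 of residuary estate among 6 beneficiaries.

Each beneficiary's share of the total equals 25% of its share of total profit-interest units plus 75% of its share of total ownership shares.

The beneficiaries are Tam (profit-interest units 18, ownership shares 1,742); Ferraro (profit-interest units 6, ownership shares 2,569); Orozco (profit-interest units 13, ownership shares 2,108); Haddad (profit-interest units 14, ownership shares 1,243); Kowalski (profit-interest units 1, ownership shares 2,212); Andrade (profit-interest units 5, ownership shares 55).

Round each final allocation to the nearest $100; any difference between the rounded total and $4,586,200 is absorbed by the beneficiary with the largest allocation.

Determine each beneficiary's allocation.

Tam: $965,500 · Ferraro: $1,010,700 · Orozco: $991,800 · Haddad: $712,200 · Kowalski: $786,400 · Andrade: $119,600

Totals — profit-interest units 57, ownership shares 9,929.
Blended shares (25% profit-interest units + 75% ownership shares): Tam 0.2105; Ferraro 0.2204; Orozco 0.2162; Haddad 0.1553; Kowalski 0.1715; Andrade 0.0261.
Raw shares: Tam 965,540.10; Ferraro 1,010,654.31; Orozco 991,756.95; Haddad 712,214.57; Kowalski 786,406.16; Andrade 119,627.92.
After rounding ($100): Tam $965,500; Ferraro $1,010,700; Orozco $991,800; Haddad $712,200; Kowalski $786,400; Andrade $119,600. Sum = $4,586,200.
Rounded total matches; no reconciliation needed.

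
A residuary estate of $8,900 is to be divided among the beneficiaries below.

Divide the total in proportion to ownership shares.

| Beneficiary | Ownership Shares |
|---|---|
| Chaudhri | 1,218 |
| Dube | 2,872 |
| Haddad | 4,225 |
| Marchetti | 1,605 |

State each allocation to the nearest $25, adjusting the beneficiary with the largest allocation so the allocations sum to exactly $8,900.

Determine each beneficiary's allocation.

Combined ownership shares = 9,920.
Raw shares: Chaudhri 1,218/9,920 × $8,900 = 1,092.76; Dube 2,872/9,920 × $8,900 = 2,576.69; Haddad 4,225/9,920 × $8,900 = 3,790.57; Marchetti 1,605/9,920 × $8,900 = 1,439.97.
After rounding ($25): Chaudhri $1,100; Dube $2,575; Haddad $3,800; Marchetti $1,450. Sum = $8,925.
Difference $8,900 − $8,925 = −$25 applied to largest allocation (Haddad): Haddad becomes $3,775.

Chaudhri: $1,100; Dube: $2,575; Haddad: $3,775; Marchetti: $1,450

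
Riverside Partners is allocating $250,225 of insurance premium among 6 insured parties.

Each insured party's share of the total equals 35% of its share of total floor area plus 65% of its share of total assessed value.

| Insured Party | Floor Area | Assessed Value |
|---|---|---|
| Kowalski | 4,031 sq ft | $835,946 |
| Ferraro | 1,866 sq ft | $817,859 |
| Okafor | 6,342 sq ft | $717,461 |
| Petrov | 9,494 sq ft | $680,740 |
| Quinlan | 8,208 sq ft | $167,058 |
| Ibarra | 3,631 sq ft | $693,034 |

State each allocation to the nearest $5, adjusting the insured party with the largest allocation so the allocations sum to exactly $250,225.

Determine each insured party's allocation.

Floor area total 33,572; assessed value total 3,912,098.
Combined weights (35% floor area + 65% assessed value): Kowalski 0.1809; Ferraro 0.1553; Okafor 0.1853; Petrov 0.2121; Quinlan 0.1133; Ibarra 0.1530.
Unrounded shares: Kowalski 45,270.23; Ferraro 38,870.46; Okafor 46,372.86; Petrov 53,068.75; Quinlan 28,357.55; Ibarra 38,285.16.
Rounded to nearest $5: Kowalski $45,270; Ferraro $38,870; Okafor $46,375; Petrov $53,070; Quinlan $28,360; Ibarra $38,285. Sum = $250,230.
Difference $250,225 − $250,230 = −$5 applied to largest allocation (Petrov): Petrov becomes $53,065.

Kowalski: $45,270 | Ferraro: $38,870 | Okafor: $46,375 | Petrov: $53,065 | Quinlan: $28,360 | Ibarra: $38,285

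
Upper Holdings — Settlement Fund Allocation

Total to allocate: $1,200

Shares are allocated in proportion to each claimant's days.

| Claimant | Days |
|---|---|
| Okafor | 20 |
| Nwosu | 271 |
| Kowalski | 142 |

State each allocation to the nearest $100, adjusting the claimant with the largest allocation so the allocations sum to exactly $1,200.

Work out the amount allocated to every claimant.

Okafor: $100; Nwosu: $700; Kowalski: $400

Days total: 433.
Unrounded shares: Okafor 20/433 × $1,200 = 55.43; Nwosu 271/433 × $1,200 = 751.04; Kowalski 142/433 × $1,200 = 393.53.
At nearest $100: Okafor $100; Nwosu $800; Kowalski $400. Sum = $1,300.
Difference $1,200 − $1,300 = −$100 applied to largest allocation (Nwosu): Nwosu becomes $700.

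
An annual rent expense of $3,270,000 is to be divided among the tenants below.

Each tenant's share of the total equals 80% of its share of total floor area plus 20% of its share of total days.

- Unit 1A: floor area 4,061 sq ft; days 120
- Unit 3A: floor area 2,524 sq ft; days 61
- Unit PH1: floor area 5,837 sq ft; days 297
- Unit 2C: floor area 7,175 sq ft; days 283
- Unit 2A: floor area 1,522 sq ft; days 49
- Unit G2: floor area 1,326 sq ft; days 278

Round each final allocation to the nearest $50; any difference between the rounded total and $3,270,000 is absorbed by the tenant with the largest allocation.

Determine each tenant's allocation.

Totals — floor area 22,445, days 1,088.
Combined weights (80% floor area + 20% days): Unit 1A 0.1668; Unit 3A 0.1012; Unit PH1 0.2626; Unit 2C 0.3078; Unit 2A 0.0633; Unit G2 0.0984.
Pro-rata amounts: Unit 1A 545,448.28; Unit 3A 330,843.44; Unit PH1 858,839.09; Unit 2C 1,006,369.65; Unit 2A 206,845.53; Unit G2 321,654.00.
After rounding ($50): Unit 1A $545,450; Unit 3A $330,850; Unit PH1 $858,850; Unit 2C $1,006,350; Unit 2A $206,850; Unit G2 $321,650. Sum = $3,270,000.
No rounding difference to absorb.

Unit 1A: $545,450 | Unit 3A: $330,850 | Unit PH1: $858,850 | Unit 2C: $1,006,350 | Unit 2A: $206,850 | Unit G2: $321,650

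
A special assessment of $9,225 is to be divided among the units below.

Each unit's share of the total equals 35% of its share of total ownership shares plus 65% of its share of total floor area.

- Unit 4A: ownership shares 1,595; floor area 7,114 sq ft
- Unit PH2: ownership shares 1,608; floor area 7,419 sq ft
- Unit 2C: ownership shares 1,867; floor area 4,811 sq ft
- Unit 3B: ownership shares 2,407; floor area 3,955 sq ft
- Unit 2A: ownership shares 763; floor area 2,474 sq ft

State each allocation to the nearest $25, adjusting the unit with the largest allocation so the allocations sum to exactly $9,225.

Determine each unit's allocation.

Ownership shares total 8,240; floor area total 25,773.
Blended shares (35% ownership shares + 65% floor area): Unit 4A 0.2472; Unit PH2 0.2554; Unit 2C 0.2006; Unit 3B 0.2020; Unit 2A 0.0948.
Proportional shares: Unit 4A 2,280.10; Unit PH2 2,356.15; Unit 2C 1,850.87; Unit 3B 1,863.31; Unit 2A 874.56.
At nearest $25: Unit 4A $2,275; Unit PH2 $2,350; Unit 2C $1,850; Unit 3B $1,875; Unit 2A $875. Sum = $9,225.
Rounded total matches; no reconciliation needed.

Unit 4A: $2,275; Unit PH2: $2,350; Unit 2C: $1,850; Unit 3B: $1,875; Unit 2A: $875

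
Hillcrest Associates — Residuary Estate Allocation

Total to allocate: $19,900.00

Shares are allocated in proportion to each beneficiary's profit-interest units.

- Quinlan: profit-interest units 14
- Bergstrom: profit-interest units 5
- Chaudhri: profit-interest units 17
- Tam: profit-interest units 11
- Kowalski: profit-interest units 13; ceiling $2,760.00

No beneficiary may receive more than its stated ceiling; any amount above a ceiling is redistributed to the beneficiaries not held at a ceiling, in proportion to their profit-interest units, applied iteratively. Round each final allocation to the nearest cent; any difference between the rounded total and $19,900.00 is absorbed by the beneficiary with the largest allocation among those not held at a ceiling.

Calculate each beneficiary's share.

Total profit-interest units = 60.
Pro-rata shares before constraints: Quinlan 4,643.3333; Bergstrom 1,658.3333; Chaudhri 5,638.3333; Tam 3,648.3333; Kowalski 4,311.6667.
Capped: Kowalski ($2,760.00); residual $17,140.00 reallocated over remaining profit-interest units 47.
Remaining shares: Quinlan 5,105.5319 → $5,105.53; Bergstrom 1,823.4043 → $1,823.40; Chaudhri 6,199.5745 → $6,199.57; Tam 4,011.4894 → $4,011.49.
Rounding difference +$0.01 applied to Chaudhri → $6,199.58.

Quinlan: $5,105.53 | Bergstrom: $1,823.40 | Chaudhri: $6,199.58 | Tam: $4,011.49 | Kowalski: $2,760.00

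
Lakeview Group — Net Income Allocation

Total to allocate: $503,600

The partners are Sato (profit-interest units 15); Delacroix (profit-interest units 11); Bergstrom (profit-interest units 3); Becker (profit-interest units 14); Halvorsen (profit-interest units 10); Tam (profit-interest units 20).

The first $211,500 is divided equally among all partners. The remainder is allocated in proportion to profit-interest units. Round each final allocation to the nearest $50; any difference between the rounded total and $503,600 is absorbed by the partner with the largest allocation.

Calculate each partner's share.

Equal tier: $211,500 ÷ 6 = $35,250 apiece.
Remainder $292,100 by profit-interest units (total 73): Sato 60,020.55 → $60,000; Delacroix 44,015.07 → $44,000; Bergstrom 12,004.11 → $12,000; Becker 56,019.18 → $56,000; Halvorsen 40,013.70 → $40,000; Tam 80,027.40 → $80,050.
Rounding difference +$50 on remainder applied to Tam.
Totals: Sato $35,250 + $60,000 = $95,250; Delacroix $35,250 + $44,000 = $79,250; Bergstrom $35,250 + $12,000 = $47,250; Becker $35,250 + $56,000 = $91,250; Halvorsen $35,250 + $40,000 = $75,250; Tam $35,250 + $80,100 = $115,350.

Sato: $95,250 | Delacroix: $79,250 | Bergstrom: $47,250 | Becker: $91,250 | Halvorsen: $75,250 | Tam: $115,350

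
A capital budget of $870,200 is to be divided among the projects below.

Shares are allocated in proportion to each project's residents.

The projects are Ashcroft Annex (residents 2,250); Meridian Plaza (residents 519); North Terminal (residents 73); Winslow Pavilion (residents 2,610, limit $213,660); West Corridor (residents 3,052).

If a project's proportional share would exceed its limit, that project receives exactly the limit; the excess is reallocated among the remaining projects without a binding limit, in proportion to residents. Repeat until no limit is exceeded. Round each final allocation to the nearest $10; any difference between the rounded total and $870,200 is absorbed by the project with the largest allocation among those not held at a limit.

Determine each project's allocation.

Residents total: 8,504.
Unconstrained shares: Ashcroft Annex 230,238.71; Meridian Plaza 53,108.40; North Terminal 7,469.97; Winslow Pavilion 267,076.90; West Corridor 312,306.02.
Cap binds for Winslow Pavilion ($213,660); remaining pool $656,540 reallocated over remaining residents 5,894.
Shares after redistribution: Ashcroft Annex 250,630.30 → $250,630; Meridian Plaza 57,812.06 → $57,810; North Terminal 8,131.56 → $8,130; West Corridor 339,966.08 → $339,970.

Ashcroft Annex: $250,630 · Meridian Plaza: $57,810 · North Terminal: $8,130 · Winslow Pavilion: $213,660 · West Corridor: $339,970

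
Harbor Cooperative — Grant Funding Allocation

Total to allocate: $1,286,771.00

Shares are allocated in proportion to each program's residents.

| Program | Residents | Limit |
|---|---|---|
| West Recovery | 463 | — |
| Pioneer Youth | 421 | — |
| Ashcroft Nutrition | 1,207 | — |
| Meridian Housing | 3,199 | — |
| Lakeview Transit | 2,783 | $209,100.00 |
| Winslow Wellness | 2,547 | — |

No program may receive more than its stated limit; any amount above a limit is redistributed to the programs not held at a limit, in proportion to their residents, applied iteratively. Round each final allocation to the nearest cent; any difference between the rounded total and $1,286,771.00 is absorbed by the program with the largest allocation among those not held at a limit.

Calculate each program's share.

Residents total: 10,620.
Pro-rata shares before constraints: West Recovery 56,099.3383; Pioneer Youth 51,010.4135; Ashcroft Nutrition 146,246.0073; Meridian Housing 387,606.4434; Lakeview Transit 337,201.8543; Winslow Wellness 308,606.9432.
Capped: Lakeview Transit ($209,100.00); remaining pool $1,077,671.00 reallocated over remaining residents 7,837.
Redistributed shares: West Recovery 63,667.4331 → $63,667.43; Pioneer Youth 57,891.9856 → $57,891.99; Ashcroft Nutrition 165,975.3601 → $165,975.36; Meridian Housing 439,896.5840 → $439,896.58; Winslow Wellness 350,239.6372 → $350,239.64.

West Recovery: $63,667.43; Pioneer Youth: $57,891.99; Ashcroft Nutrition: $165,975.36; Meridian Housing: $439,896.58; Lakeview Transit: $209,100.00; Winslow Wellness: $350,239.64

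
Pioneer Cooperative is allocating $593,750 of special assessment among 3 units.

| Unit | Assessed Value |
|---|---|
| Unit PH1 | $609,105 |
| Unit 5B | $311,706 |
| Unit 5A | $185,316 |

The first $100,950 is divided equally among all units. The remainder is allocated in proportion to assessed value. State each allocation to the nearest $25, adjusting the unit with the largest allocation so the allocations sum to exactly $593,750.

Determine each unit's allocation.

Unit PH1: $305,025; Unit 5B: $172,525; Unit 5A: $116,200

$100,950 shared equally gives $33,650 per unit.
Remainder $492,800 by assessed value (total 1,106,127): Unit PH1 271,367.52 → $271,375; Unit 5B 138,870.78 → $138,875; Unit 5A 82,561.70 → $82,550.
Totals: Unit PH1 $33,650 + $271,375 = $305,025; Unit 5B $33,650 + $138,875 = $172,525; Unit 5A $33,650 + $82,550 = $116,200.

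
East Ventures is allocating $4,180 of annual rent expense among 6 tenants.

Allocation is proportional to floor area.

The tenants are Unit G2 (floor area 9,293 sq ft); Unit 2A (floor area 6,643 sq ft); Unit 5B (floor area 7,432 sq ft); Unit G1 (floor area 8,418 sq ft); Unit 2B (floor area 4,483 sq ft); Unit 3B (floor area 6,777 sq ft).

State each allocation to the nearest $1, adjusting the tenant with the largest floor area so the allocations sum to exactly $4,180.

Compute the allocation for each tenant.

Combined floor area = 43,046.
Raw shares: Unit G2 9,293/43,046 × $4,180 = 902.40; Unit 2A 6,643/43,046 × $4,180 = 645.07; Unit 5B 7,432/43,046 × $4,180 = 721.69; Unit G1 8,418/43,046 × $4,180 = 817.43; Unit 2B 4,483/43,046 × $4,180 = 435.32; Unit 3B 6,777/43,046 × $4,180 = 658.08.
At nearest $1: Unit G2 $902; Unit 2A $645; Unit 5B $722; Unit G1 $817; Unit 2B $435; Unit 3B $658. Sum = $4,179.
Difference $4,180 − $4,179 = +$1 applied to largest floor area (Unit G2): Unit G2 becomes $903.

Unit G2: $903 · Unit 2A: $645 · Unit 5B: $722 · Unit G1: $817 · Unit 2B: $435 · Unit 3B: $658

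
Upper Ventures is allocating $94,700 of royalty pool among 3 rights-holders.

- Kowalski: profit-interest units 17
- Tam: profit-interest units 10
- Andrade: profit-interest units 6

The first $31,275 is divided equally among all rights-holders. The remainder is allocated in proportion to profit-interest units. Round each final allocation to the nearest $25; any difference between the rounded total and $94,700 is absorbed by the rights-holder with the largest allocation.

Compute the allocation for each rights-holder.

Kowalski: $43,100 | Tam: $29,650 | Andrade: $21,950

$31,275 shared equally gives $10,425 per rights-holder.
Remainder $63,425 by profit-interest units (total 33): Kowalski 32,673.48 → $32,675; Tam 19,219.70 → $19,225; Andrade 11,531.82 → $11,525.
Totals: Kowalski $10,425 + $32,675 = $43,100; Tam $10,425 + $19,225 = $29,650; Andrade $10,425 + $11,525 = $21,950.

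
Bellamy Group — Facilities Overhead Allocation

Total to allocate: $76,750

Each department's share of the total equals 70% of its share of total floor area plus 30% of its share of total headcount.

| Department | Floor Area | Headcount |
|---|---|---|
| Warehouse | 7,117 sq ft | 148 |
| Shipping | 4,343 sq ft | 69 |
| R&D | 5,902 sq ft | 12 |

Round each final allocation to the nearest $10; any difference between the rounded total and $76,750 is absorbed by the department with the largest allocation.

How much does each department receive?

Warehouse: $36,900 | Shipping: $20,380 | R&D: $19,470

Totals — floor area 17,362, headcount 229.
Blended shares (70% floor area + 30% headcount): Warehouse 0.4808; Shipping 0.2655; R&D 0.2537.
Raw shares: Warehouse 36,903.64; Shipping 20,376.65; R&D 19,469.71.
Rounded to nearest $10: Warehouse $36,900; Shipping $20,380; R&D $19,470. Sum = $76,750.
No rounding difference to absorb.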